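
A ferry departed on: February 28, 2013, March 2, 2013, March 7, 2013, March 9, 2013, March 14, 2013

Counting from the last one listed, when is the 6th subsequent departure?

April 4, 2013

Every event lands on a Thursday or Saturday (gaps cycle 2, 5, 2, 5).
So the schedule is: every Thursday and Saturday.
The following Saturday is March 16, 2013.
The following Thursday is March 21, 2013.
The following Saturday is March 23, 2013.
The following Thursday is March 28, 2013.
Next Saturday: March 30, 2013.
Next Thursday: April 4, 2013.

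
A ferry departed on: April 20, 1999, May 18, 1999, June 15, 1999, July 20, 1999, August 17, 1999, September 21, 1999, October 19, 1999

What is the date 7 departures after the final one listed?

These are Tuesdays at 28- or 35-day spacing (28, 28, 35, 28, 35, 28).
The pattern: 3rd Tuesday of the month.
November 1999 — 3rd Tuesday is November 16, 1999.
December 1999 — 3rd Tuesday is December 21, 1999.
January 2000 — 3rd Tuesday is January 18, 2000.
3rd Tuesday of February 2000: February 15, 2000.
3rd Tuesday of March 2000: March 21, 2000.
April 2000 — 3rd Tuesday is April 18, 2000.
3rd Tuesday of May 2000: May 16, 2000.

May 16, 2000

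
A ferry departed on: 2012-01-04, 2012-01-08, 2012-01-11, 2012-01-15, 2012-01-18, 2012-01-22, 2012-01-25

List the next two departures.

2012-01-29, 2012-02-01

The gap pattern 4, 3, 4, 3, 4, 3 repeats every 2 events.
These are the Wednesdays and Sundays of each week.
Next Sunday: 2012-01-29.
The following Wednesday is 2012-02-01.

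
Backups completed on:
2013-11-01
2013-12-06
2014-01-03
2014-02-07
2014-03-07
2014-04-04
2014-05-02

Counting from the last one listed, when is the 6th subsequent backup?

2014-11-07

Gaps: 35, 28, 35, 28, 28, 28 days — a mix of 28 and 35. Every date is a Friday.
Each is the 1st Friday of its month.
June 2014 — 1st Friday is 2014-06-06.
1st Friday of July 2014: 2014-07-04.
August 2014 — 1st Friday is 2014-08-01.
September 2014 — 1st Friday is 2014-09-05.
1st Friday of October 2014: 2014-10-03.
November 2014 — 1st Friday is 2014-11-07.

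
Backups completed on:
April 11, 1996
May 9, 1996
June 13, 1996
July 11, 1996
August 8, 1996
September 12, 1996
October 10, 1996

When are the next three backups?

November 14, 1996; December 12, 1996; January 9, 1997

These are Thursdays at 28- or 35-day spacing (28, 35, 28, 28, 35, 28).
The pattern: 2nd Thursday of the month.
November 1996 — 2nd Thursday is November 14, 1996.
2nd Thursday of December 1996: December 12, 1996.
2nd Thursday of January 1997: January 9, 1997.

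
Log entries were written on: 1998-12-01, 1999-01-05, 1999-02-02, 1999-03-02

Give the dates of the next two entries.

1999-04-06, 1999-05-04

All dates are Tuesdays, 35, 28, 28 days apart.
Specifically, the 1st Tuesday of each month.
1st Tuesday of April 1999: 1999-04-06.
1st Tuesday of May 1999: 1999-05-04.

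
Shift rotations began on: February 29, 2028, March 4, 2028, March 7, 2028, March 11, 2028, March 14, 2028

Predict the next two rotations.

The gap pattern 4, 3, 4, 3 repeats every 2 events.
These are the Tuesdays and Saturdays of each week.
The following Saturday is March 18, 2028.
The following Tuesday is March 21, 2028.

March 18, 2028; March 21, 2028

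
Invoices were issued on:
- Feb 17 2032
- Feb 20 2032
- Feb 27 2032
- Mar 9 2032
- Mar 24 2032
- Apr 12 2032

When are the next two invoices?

Gaps: 3, 7, 11, 15, 19 days — each gap is 4 larger than the previous one.
Next gap: 23 days. Apr 12 2032 + 23 days = May 5 2032.
Next gap: 27 days. May 5 2032 + 27 days = Jun 1 2032.

May 5 2032, Jun 1 2032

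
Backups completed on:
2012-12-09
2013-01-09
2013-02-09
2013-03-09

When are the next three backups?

Gaps: 31, 31, 28 days — not constant. Every event is on the 9th of the month.
Pattern: the 9th of each month.
Next: April 2013 → 2013-04-09.
Next: May 2013 → 2013-05-09.
June 2013: 2013-06-09.

2013-04-09, 2013-05-09, 2013-06-09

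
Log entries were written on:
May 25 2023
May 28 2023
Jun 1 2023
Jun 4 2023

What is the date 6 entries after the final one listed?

Every event lands on a Thursday or Sunday (gaps cycle 3, 4, 3).
So the schedule is: every Thursday and Sunday.
Next Thursday: Jun 8 2023.
The following Sunday is Jun 11 2023.
Next Thursday: Jun 15 2023.
The following Sunday is Jun 18 2023.
Next Thursday: Jun 22 2023.
The following Sunday is Jun 25 2023.

Jun 25 2023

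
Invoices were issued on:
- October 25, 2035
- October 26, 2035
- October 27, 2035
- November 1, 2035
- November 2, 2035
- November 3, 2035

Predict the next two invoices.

November 8, 2035; November 9, 2035

The gap pattern 1, 1, 5, 1, 1 repeats every 3 events.
These are the Thursdays, Fridays and Saturdays of each week.
The following Thursday is November 8, 2035.
Next Friday: November 9, 2035.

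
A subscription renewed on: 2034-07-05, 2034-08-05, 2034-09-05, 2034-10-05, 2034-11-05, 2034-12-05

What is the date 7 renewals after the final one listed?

2035-07-05

The day-of-month is always 5 (31, 31, 30, 31, 30 days between events).
So this recurs on the 5th of each month.
January 2035: 2035-01-05.
February 2035: 2035-02-05.
March 2035: 2035-03-05.
April 2035: 2035-04-05.
May 2035: 2035-05-05.
June 2035: 2035-06-05.
July 2035: 2035-07-05.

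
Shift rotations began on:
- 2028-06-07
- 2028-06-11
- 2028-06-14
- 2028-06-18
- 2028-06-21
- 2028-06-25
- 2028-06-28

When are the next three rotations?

2028-07-02, 2028-07-05, 2028-07-09

Gaps: 4, 3, 4, 3, 4, 3 days — not constant, but cyclic with period 2.
The events fall on every Wednesday and Sunday.
Next Sunday: 2028-07-02.
Next Wednesday: 2028-07-05.
The following Sunday is 2028-07-09.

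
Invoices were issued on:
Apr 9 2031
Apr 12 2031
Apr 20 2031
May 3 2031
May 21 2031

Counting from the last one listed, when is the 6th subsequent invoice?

Dec 20 2031

Intervals are 3, 8, 13, 18 days — an arithmetic progression with common difference 5.
Next gap: 23 days. May 21 2031 + 23 days = Jun 13 2031.
Next gap: 28 days. Jun 13 2031 + 28 days = Jul 11 2031.
Next gap: 33 days. Jul 11 2031 + 33 days = Aug 13 2031.
Next gap: 38 days. Aug 13 2031 + 38 days = Sep 20 2031.
Next gap: 43 days. Sep 20 2031 + 43 days = Nov 2 2031.
Next gap: 48 days. Nov 2 2031 + 48 days = Dec 20 2031.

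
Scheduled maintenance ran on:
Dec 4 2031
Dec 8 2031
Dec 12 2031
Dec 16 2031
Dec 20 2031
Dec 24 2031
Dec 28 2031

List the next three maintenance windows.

The spacing is 4, 4, 4, 4, 4, 4 days — always 4 days.
Dec 28 2031 + 4 days = Jan 1 2032.
Jan 1 2032 + 4 days = Jan 5 2032.
Jan 5 2032 + 4 days = Jan 9 2032.

Jan 1 2032, Jan 5 2032, Jan 9 2032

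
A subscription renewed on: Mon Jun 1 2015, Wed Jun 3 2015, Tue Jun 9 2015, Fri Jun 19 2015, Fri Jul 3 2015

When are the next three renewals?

Tue Jul 21 2015, Wed Aug 12 2015, Mon Sep 7 2015

The spacing grows by 4 each time: 2, 6, 10, 14 days.
Next gap: 18 days. Fri Jul 3 2015 + 18 days = Tue Jul 21 2015.
Next gap: 22 days. Tue Jul 21 2015 + 22 days = Wed Aug 12 2015.
Next gap: 26 days. Wed Aug 12 2015 + 26 days = Mon Sep 7 2015.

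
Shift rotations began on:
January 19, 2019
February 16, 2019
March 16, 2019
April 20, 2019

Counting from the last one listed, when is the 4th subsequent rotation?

August 17, 2019

Gaps: 28, 28, 35 days — a mix of 28 and 35. Every date is a Saturday.
Each is the 3rd Saturday of its month.
3rd Saturday of May 2019: May 18, 2019.
June 2019 — 3rd Saturday is June 15, 2019.
3rd Saturday of July 2019: July 20, 2019.
August 2019 — 3rd Saturday is August 17, 2019.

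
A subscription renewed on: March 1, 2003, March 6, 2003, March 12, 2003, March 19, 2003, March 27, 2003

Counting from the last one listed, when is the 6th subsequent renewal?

June 4, 2003

Intervals are 5, 6, 7, 8 days — an arithmetic progression with common difference 1.
Next gap: 9 days. March 27, 2003 + 9 days = April 5, 2003.
Next gap: 10 days. April 5, 2003 + 10 days = April 15, 2003.
Next gap: 11 days. April 15, 2003 + 11 days = April 26, 2003.
Next gap: 12 days. April 26, 2003 + 12 days = May 8, 2003.
Next gap: 13 days. May 8, 2003 + 13 days = May 21, 2003.
Next gap: 14 days. May 21, 2003 + 14 days = June 4, 2003.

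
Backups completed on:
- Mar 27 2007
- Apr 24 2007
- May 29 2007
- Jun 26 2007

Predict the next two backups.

Jul 31 2007, Aug 28 2007

These are Tuesdays with 28, 35, 28-day gaps.
Each is the final Tuesday of its month — May 29 2007 is past the 28th, so '4th Tuesday' doesn't fit.
Last Tuesday of July 2007: Jul 31 2007.
Last Tuesday of August 2007: Aug 28 2007.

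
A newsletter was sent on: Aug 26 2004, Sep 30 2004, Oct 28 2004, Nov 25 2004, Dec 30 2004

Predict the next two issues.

All Thursdays; the gaps (35, 28, 28, 35) vary with month length.
This is the last Thursday of each month.
Last Thursday of January 2005: Jan 27 2005.
February 2005 ends with Thursday Feb 24 2005.

Jan 27 2005, Feb 24 2005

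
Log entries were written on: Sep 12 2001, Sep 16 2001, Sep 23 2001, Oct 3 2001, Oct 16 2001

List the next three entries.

Nov 1 2001, Nov 20 2001, Dec 12 2001

Gaps: 4, 7, 10, 13 days — each gap is 3 larger than the previous one.
Next gap: 16 days. Oct 16 2001 + 16 days = Nov 1 2001.
Next gap: 19 days. Nov 1 2001 + 19 days = Nov 20 2001.
Next gap: 22 days. Nov 20 2001 + 22 days = Dec 12 2001.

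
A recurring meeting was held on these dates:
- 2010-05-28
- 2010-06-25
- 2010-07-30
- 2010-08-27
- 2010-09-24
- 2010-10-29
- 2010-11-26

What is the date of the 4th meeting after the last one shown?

2011-03-25

These are Fridays with 28, 35, 28, 28, 35, 28-day gaps.
Each is the final Friday of its month — 2010-07-30 is past the 28th, so '4th Friday' doesn't fit.
December 2010 ends with Friday 2010-12-31.
Last Friday of January 2011: 2011-01-28.
Last Friday of February 2011: 2011-02-25.
March 2011 ends with Friday 2011-03-25.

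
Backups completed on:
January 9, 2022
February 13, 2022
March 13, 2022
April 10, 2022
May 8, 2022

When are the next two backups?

These are Sundays at 28- or 35-day spacing (35, 28, 28, 28).
The pattern: 2nd Sunday of the month.
June 2022 — 2nd Sunday is June 12, 2022.
July 2022 — 2nd Sunday is July 10, 2022.

June 12, 2022; July 10, 2022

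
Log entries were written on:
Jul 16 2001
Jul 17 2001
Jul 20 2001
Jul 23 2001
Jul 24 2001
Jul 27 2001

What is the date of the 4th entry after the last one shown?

Aug 6 2001

Gaps: 1, 3, 3, 1, 3 days — not constant, but cyclic with period 3.
The events fall on every Monday, Tuesday and Friday.
Next Monday: Jul 30 2001.
The following Tuesday is Jul 31 2001.
Next Friday: Aug 3 2001.
The following Monday is Aug 6 2001.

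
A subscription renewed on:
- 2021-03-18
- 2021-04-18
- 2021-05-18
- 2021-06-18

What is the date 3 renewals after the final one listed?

Gaps: 31, 30, 31 days — not constant. Every event is on the 18th of the month.
Pattern: the 18th of each month.
July 2021: 2021-07-18.
Next: August 2021 → 2021-08-18.
September 2021: 2021-09-18.

2021-09-18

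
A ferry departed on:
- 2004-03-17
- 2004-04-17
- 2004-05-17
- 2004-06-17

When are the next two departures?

Each date is the 17th; the gaps (31, 30, 31) track the month lengths.
The rule is the 17th of each month.
Next: July 2004 → 2004-07-17.
August 2004: 2004-08-17.

2004-07-17, 2004-08-17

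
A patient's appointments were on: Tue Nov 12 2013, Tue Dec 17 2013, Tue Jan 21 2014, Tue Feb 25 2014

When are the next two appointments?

Tue Apr 1 2014, Tue May 6 2014

Gaps between consecutive events: 35, 35, 35 days — a constant 35-day interval.
Tue Feb 25 2014 + 35 days = Tue Apr 1 2014.
Tue Apr 1 2014 + 35 days = Tue May 6 2014.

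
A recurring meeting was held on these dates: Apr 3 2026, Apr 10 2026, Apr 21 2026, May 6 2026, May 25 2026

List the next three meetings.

Jun 17 2026, Jul 14 2026, Aug 14 2026

The spacing grows by 4 each time: 7, 11, 15, 19 days.
Next gap: 23 days. May 25 2026 + 23 days = Jun 17 2026.
Next gap: 27 days. Jun 17 2026 + 27 days = Jul 14 2026.
Next gap: 31 days. Jul 14 2026 + 31 days = Aug 14 2026.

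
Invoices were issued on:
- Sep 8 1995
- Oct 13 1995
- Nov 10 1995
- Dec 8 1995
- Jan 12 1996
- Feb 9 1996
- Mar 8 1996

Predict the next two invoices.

Gaps: 35, 28, 28, 35, 28, 28 days — a mix of 28 and 35. Every date is a Friday.
Each is the 2nd Friday of its month.
2nd Friday of April 1996: Apr 12 1996.
May 1996 — 2nd Friday is May 10 1996.

Apr 12 1996, May 10 1996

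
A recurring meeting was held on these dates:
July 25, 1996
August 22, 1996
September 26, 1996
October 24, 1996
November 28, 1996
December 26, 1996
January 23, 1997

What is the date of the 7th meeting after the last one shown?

August 28, 1997

Gaps: 28, 35, 28, 35, 28, 28 days — a mix of 28 and 35. Every date is a Thursday.
Each is the 4th Thursday of its month.
February 1997 — 4th Thursday is February 27, 1997.
March 1997 — 4th Thursday is March 27, 1997.
April 1997 — 4th Thursday is April 24, 1997.
4th Thursday of May 1997: May 22, 1997.
4th Thursday of June 1997: June 26, 1997.
July 1997 — 4th Thursday is July 24, 1997.
4th Thursday of August 1997: August 28, 1997.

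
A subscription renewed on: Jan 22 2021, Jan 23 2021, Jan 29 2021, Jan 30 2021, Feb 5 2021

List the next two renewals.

Gaps: 1, 6, 1, 6 days — not constant, but cyclic with period 2.
The events fall on every Friday and Saturday.
Next Saturday: Feb 6 2021.
The following Friday is Feb 12 2021.

Feb 6 2021, Feb 12 2021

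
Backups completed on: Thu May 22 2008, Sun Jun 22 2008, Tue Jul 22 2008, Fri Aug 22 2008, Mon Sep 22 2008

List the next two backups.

Wed Oct 22 2008, Sat Nov 22 2008

The day-of-month is always 22 (31, 30, 31, 31 days between events).
So this recurs on the 22nd of each month.
Next: October 2008 → Wed Oct 22 2008.
November 2008: Sat Nov 22 2008.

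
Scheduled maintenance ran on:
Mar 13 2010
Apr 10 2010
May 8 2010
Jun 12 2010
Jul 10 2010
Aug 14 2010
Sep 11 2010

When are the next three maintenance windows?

Gaps: 28, 28, 35, 28, 35, 28 days — a mix of 28 and 35. Every date is a Saturday.
Each is the 2nd Saturday of its month.
October 2010 — 2nd Saturday is Oct 9 2010.
2nd Saturday of November 2010: Nov 13 2010.
2nd Saturday of December 2010: Dec 11 2010.

Oct 9 2010, Nov 13 2010, Dec 11 2010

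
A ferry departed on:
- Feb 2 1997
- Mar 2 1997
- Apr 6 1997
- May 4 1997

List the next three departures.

Jun 1 1997, Jul 6 1997, Aug 3 1997

Gaps: 28, 35, 28 days — a mix of 28 and 35. Every date is a Sunday.
Each is the 1st Sunday of its month.
June 1997 — 1st Sunday is Jun 1 1997.
July 1997 — 1st Sunday is Jul 6 1997.
August 1997 — 1st Sunday is Aug 3 1997.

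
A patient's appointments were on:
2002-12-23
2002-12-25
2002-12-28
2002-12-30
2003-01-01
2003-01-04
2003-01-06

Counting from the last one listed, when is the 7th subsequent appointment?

Every event lands on a Monday or Wednesday or Saturday (gaps cycle 2, 3, 2, 2, 3, 2).
So the schedule is: every Monday, Wednesday and Saturday.
Next Wednesday: 2003-01-08.
The following Saturday is 2003-01-11.
Next Monday: 2003-01-13.
Next Wednesday: 2003-01-15.
The following Saturday is 2003-01-18.
The following Monday is 2003-01-20.
The following Wednesday is 2003-01-22.

2003-01-22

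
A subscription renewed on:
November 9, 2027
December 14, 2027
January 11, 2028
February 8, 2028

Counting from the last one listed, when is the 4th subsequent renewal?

June 13, 2028

Gaps: 35, 28, 28 days — a mix of 28 and 35. Every date is a Tuesday.
Each is the 2nd Tuesday of its month.
March 2028 — 2nd Tuesday is March 14, 2028.
April 2028 — 2nd Tuesday is April 11, 2028.
May 2028 — 2nd Tuesday is May 9, 2028.
2nd Tuesday of June 2028: June 13, 2028.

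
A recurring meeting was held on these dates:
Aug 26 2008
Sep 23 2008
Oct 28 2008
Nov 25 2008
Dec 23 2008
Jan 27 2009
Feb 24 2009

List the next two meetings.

All dates are Tuesdays, 28, 35, 28, 28, 35, 28 days apart.
Specifically, the 4th Tuesday of each month.
March 2009 — 4th Tuesday is Mar 24 2009.
4th Tuesday of April 2009: Apr 28 2009.

Mar 24 2009, Apr 28 2009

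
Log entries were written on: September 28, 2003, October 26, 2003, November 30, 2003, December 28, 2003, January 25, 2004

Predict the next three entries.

These are Sundays with 28, 35, 28, 28-day gaps.
Each is the final Sunday of its month — November 30, 2003 is past the 28th, so '4th Sunday' doesn't fit.
February 2004 ends with Sunday February 29, 2004.
March 2004 ends with Sunday March 28, 2004.
April 2004 ends with Sunday April 25, 2004.

February 29, 2004; March 28, 2004; April 25, 2004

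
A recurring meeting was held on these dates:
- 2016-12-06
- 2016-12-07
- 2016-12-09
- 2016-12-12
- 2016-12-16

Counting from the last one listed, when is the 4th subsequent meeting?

The spacing grows by 1 each time: 1, 2, 3, 4 days.
Next gap: 5 days. 2016-12-16 + 5 days = 2016-12-21.
Next gap: 6 days. 2016-12-21 + 6 days = 2016-12-27.
Next gap: 7 days. 2016-12-27 + 7 days = 2017-01-03.
Next gap: 8 days. 2017-01-03 + 8 days = 2017-01-11.

2017-01-11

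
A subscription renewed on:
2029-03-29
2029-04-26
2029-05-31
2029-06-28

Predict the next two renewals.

2029-07-26, 2029-08-30

Every date is a Thursday; gaps 28, 35, 28 days.
Each is the last Thursday of its month (at least one falls on the 29th or later, ruling out '4th Thursday').
Last Thursday of July 2029: 2029-07-26.
Last Thursday of August 2029: 2029-08-30.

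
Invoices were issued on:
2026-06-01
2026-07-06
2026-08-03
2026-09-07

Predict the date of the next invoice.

2026-10-05

These are Mondays at 28- or 35-day spacing (35, 28, 35).
The pattern: 1st Monday of the month.
1st Monday of October 2026: 2026-10-05.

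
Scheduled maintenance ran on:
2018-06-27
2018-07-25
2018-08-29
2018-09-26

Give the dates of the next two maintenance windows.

2018-10-31, 2018-11-28

All Wednesdays; the gaps (28, 35, 28) vary with month length.
This is the last Wednesday of each month.
October 2018 ends with Wednesday 2018-10-31.
Last Wednesday of November 2018: 2018-11-28.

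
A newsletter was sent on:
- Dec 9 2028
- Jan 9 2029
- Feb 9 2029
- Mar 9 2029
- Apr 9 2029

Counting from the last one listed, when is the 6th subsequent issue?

Each date is the 9th; the gaps (31, 31, 28, 31) track the month lengths.
The rule is the 9th of each month.
May 2029: May 9 2029.
Next: June 2029 → Jun 9 2029.
Next: July 2029 → Jul 9 2029.
August 2029: Aug 9 2029.
Next: September 2029 → Sep 9 2029.
Next: October 2029 → Oct 9 2029.

Oct 9 2029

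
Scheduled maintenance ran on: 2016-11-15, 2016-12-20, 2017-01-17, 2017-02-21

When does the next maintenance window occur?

2017-03-21

These are Tuesdays at 28- or 35-day spacing (35, 28, 35).
The pattern: 3rd Tuesday of the month.
3rd Tuesday of March 2017: 2017-03-21.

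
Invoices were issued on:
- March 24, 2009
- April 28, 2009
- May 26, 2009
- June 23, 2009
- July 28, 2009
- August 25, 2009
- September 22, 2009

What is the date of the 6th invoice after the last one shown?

March 23, 2010

Gaps: 35, 28, 28, 35, 28, 28 days — a mix of 28 and 35. Every date is a Tuesday.
Each is the 4th Tuesday of its month.
4th Tuesday of October 2009: October 27, 2009.
4th Tuesday of November 2009: November 24, 2009.
4th Tuesday of December 2009: December 22, 2009.
January 2010 — 4th Tuesday is January 26, 2010.
February 2010 — 4th Tuesday is February 23, 2010.
March 2010 — 4th Tuesday is March 23, 2010.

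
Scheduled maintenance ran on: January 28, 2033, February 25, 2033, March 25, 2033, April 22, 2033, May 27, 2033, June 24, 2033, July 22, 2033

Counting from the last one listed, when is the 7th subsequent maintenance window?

February 24, 2034

All dates are Fridays, 28, 28, 28, 35, 28, 28 days apart.
Specifically, the 4th Friday of each month.
4th Friday of August 2033: August 26, 2033.
September 2033 — 4th Friday is September 23, 2033.
4th Friday of October 2033: October 28, 2033.
November 2033 — 4th Friday is November 25, 2033.
December 2033 — 4th Friday is December 23, 2033.
4th Friday of January 2034: January 27, 2034.
4th Friday of February 2034: February 24, 2034.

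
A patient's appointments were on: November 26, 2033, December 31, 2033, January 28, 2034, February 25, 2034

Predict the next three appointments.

Every date is a Saturday; gaps 35, 28, 28 days.
Each is the last Saturday of its month (at least one falls on the 29th or later, ruling out '4th Saturday').
March 2034 ends with Saturday March 25, 2034.
Last Saturday of April 2034: April 29, 2034.
May 2034 ends with Saturday May 27, 2034.

March 25, 2034; April 29, 2034; May 27, 2034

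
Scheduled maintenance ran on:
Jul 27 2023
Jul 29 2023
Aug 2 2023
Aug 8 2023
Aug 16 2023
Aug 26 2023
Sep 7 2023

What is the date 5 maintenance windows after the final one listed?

Dec 6 2023

The spacing grows by 2 each time: 2, 4, 6, 8, 10, 12 days.
Next gap: 14 days. Sep 7 2023 + 14 days = Sep 21 2023.
Next gap: 16 days. Sep 21 2023 + 16 days = Oct 7 2023.
Next gap: 18 days. Oct 7 2023 + 18 days = Oct 25 2023.
Next gap: 20 days. Oct 25 2023 + 20 days = Nov 14 2023.
Next gap: 22 days. Nov 14 2023 + 22 days = Dec 6 2023.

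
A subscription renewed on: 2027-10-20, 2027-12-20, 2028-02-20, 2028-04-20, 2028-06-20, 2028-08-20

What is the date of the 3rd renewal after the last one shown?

Gaps: 61, 62, 60, 61, 61 days — not constant. Every event is on the 20th of the month.
Pattern: the 20th of every 2 months.
Next: October 2028 → 2028-10-20.
Next: December 2028 → 2028-12-20.
Next: February 2029 → 2029-02-20.

2029-02-20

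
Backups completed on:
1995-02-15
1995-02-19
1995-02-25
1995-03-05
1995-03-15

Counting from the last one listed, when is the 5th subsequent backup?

The spacing grows by 2 each time: 4, 6, 8, 10 days.
Next gap: 12 days. 1995-03-15 + 12 days = 1995-03-27.
Next gap: 14 days. 1995-03-27 + 14 days = 1995-04-10.
Next gap: 16 days. 1995-04-10 + 16 days = 1995-04-26.
Next gap: 18 days. 1995-04-26 + 18 days = 1995-05-14.
Next gap: 20 days. 1995-05-14 + 20 days = 1995-06-03.

1995-06-03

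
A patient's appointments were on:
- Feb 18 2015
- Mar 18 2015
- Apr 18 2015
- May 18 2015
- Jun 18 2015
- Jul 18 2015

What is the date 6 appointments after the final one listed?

Gaps: 28, 31, 30, 31, 30 days — not constant. Every event is on the 18th of the month.
Pattern: the 18th of each month.
Next: August 2015 → Aug 18 2015.
September 2015: Sep 18 2015.
Next: October 2015 → Oct 18 2015.
Next: November 2015 → Nov 18 2015.
December 2015: Dec 18 2015.
January 2016: Jan 18 2016.

Jan 18 2016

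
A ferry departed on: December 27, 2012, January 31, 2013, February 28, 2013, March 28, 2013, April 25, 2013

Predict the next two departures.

All Thursdays; the gaps (35, 28, 28, 28) vary with month length.
This is the last Thursday of each month.
Last Thursday of May 2013: May 30, 2013.
June 2013 ends with Thursday June 27, 2013.

May 30, 2013; June 27, 2013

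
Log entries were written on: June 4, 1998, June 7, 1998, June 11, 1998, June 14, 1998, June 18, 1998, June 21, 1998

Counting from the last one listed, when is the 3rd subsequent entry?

Every event lands on a Thursday or Sunday (gaps cycle 3, 4, 3, 4, 3).
So the schedule is: every Thursday and Sunday.
Next Thursday: June 25, 1998.
Next Sunday: June 28, 1998.
Next Thursday: July 2, 1998.

July 2, 1998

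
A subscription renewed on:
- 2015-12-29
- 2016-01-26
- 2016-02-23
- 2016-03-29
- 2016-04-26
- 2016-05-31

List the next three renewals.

Every date is a Tuesday; gaps 28, 28, 35, 28, 35 days.
Each is the last Tuesday of its month (at least one falls on the 29th or later, ruling out '4th Tuesday').
June 2016 ends with Tuesday 2016-06-28.
Last Tuesday of July 2016: 2016-07-26.
Last Tuesday of August 2016: 2016-08-30.

2016-06-28, 2016-07-26, 2016-08-30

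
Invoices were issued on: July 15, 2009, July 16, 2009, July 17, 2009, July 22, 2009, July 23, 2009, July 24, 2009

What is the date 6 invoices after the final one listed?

August 7, 2009

Every event lands on a Wednesday or Thursday or Friday (gaps cycle 1, 1, 5, 1, 1).
So the schedule is: every Wednesday, Thursday and Friday.
The following Wednesday is July 29, 2009.
The following Thursday is July 30, 2009.
The following Friday is July 31, 2009.
The following Wednesday is August 5, 2009.
Next Thursday: August 6, 2009.
The following Friday is August 7, 2009.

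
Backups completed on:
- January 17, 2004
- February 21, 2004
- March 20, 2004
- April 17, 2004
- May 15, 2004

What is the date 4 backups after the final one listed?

September 18, 2004

Gaps: 35, 28, 28, 28 days — a mix of 28 and 35. Every date is a Saturday.
Each is the 3rd Saturday of its month.
3rd Saturday of June 2004: June 19, 2004.
July 2004 — 3rd Saturday is July 17, 2004.
3rd Saturday of August 2004: August 21, 2004.
September 2004 — 3rd Saturday is September 18, 2004.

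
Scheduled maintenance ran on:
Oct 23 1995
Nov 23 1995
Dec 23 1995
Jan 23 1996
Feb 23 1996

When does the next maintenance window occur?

Each date is the 23rd; the gaps (31, 30, 31, 31) track the month lengths.
The rule is the 23rd of each month.
Next: March 1996 → Mar 23 1996.

Mar 23 1996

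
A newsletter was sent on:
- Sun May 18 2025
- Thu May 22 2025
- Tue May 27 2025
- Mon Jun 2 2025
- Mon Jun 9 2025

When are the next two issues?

Tue Jun 17 2025, Thu Jun 26 2025

Intervals are 4, 5, 6, 7 days — an arithmetic progression with common difference 1.
Next gap: 8 days. Mon Jun 9 2025 + 8 days = Tue Jun 17 2025.
Next gap: 9 days. Tue Jun 17 2025 + 9 days = Thu Jun 26 2025.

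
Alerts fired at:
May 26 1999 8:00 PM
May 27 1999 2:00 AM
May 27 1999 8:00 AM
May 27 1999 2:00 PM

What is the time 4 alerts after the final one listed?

May 28 1999 2:00 PM

Gaps: 6, 6, 6 hours — each event is 6 hours after the previous one.
May 27 1999 2:00 PM + 6 h = May 27 1999 8:00 PM.
May 27 1999 8:00 PM + 6 h = May 28 1999 2:00 AM.
May 28 1999 2:00 AM + 6 h = May 28 1999 8:00 AM.
May 28 1999 8:00 AM + 6 h = May 28 1999 2:00 PM.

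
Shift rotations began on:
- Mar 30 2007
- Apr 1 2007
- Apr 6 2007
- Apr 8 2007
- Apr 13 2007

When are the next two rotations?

Gaps: 2, 5, 2, 5 days — not constant, but cyclic with period 2.
The events fall on every Friday and Sunday.
Next Sunday: Apr 15 2007.
Next Friday: Apr 20 2007.

Apr 15 2007, Apr 20 2007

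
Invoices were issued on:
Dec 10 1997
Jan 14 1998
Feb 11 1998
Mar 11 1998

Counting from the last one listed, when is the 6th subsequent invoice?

These are Wednesdays at 28- or 35-day spacing (35, 28, 28).
The pattern: 2nd Wednesday of the month.
2nd Wednesday of April 1998: Apr 8 1998.
2nd Wednesday of May 1998: May 13 1998.
June 1998 — 2nd Wednesday is Jun 10 1998.
July 1998 — 2nd Wednesday is Jul 8 1998.
2nd Wednesday of August 1998: Aug 12 1998.
2nd Wednesday of September 1998: Sep 9 1998.

Sep 9 1998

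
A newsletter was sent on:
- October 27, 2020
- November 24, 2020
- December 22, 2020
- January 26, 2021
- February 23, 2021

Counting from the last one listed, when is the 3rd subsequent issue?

Gaps: 28, 28, 35, 28 days — a mix of 28 and 35. Every date is a Tuesday.
Each is the 4th Tuesday of its month.
4th Tuesday of March 2021: March 23, 2021.
4th Tuesday of April 2021: April 27, 2021.
May 2021 — 4th Tuesday is May 25, 2021.

May 25, 2021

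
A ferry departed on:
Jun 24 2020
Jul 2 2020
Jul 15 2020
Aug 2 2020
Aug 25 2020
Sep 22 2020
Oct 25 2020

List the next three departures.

Dec 2 2020, Jan 14 2021, Mar 3 2021

Intervals are 8, 13, 18, 23, 28, 33 days — an arithmetic progression with common difference 5.
Next gap: 38 days. Oct 25 2020 + 38 days = Dec 2 2020.
Next gap: 43 days. Dec 2 2020 + 43 days = Jan 14 2021.
Next gap: 48 days. Jan 14 2021 + 48 days = Mar 3 2021.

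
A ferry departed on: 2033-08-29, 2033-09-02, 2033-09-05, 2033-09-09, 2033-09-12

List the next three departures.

Gaps: 4, 3, 4, 3 days — not constant, but cyclic with period 2.
The events fall on every Monday and Friday.
Next Friday: 2033-09-16.
The following Monday is 2033-09-19.
The following Friday is 2033-09-23.

2033-09-16, 2033-09-19, 2033-09-23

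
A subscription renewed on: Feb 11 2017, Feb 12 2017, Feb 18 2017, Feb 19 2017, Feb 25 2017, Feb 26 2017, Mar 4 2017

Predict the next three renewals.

Mar 5 2017, Mar 11 2017, Mar 12 2017

Every event lands on a Saturday or Sunday (gaps cycle 1, 6, 1, 6, 1, 6).
So the schedule is: every Saturday and Sunday.
The following Sunday is Mar 5 2017.
Next Saturday: Mar 11 2017.
Next Sunday: Mar 12 2017.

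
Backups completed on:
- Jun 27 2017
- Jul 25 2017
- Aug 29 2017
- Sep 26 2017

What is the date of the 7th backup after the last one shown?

Apr 24 2018

These are Tuesdays with 28, 35, 28-day gaps.
Each is the final Tuesday of its month — Aug 29 2017 is past the 28th, so '4th Tuesday' doesn't fit.
October 2017 ends with Tuesday Oct 31 2017.
November 2017 ends with Tuesday Nov 28 2017.
Last Tuesday of December 2017: Dec 26 2017.
Last Tuesday of January 2018: Jan 30 2018.
February 2018 ends with Tuesday Feb 27 2018.
Last Tuesday of March 2018: Mar 27 2018.
April 2018 ends with Tuesday Apr 24 2018.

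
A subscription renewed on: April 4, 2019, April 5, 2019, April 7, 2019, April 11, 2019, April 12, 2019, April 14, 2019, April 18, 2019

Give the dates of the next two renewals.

Every event lands on a Thursday or Friday or Sunday (gaps cycle 1, 2, 4, 1, 2, 4).
So the schedule is: every Thursday, Friday and Sunday.
Next Friday: April 19, 2019.
The following Sunday is April 21, 2019.

April 19, 2019; April 21, 2019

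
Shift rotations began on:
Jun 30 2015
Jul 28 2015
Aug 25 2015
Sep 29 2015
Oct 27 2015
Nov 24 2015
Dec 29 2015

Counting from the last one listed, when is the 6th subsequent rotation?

Jun 28 2016

These are Tuesdays with 28, 28, 35, 28, 28, 35-day gaps.
Each is the final Tuesday of its month — Jun 30 2015 is past the 28th, so '4th Tuesday' doesn't fit.
January 2016 ends with Tuesday Jan 26 2016.
Last Tuesday of February 2016: Feb 23 2016.
March 2016 ends with Tuesday Mar 29 2016.
Last Tuesday of April 2016: Apr 26 2016.
Last Tuesday of May 2016: May 31 2016.
June 2016 ends with Tuesday Jun 28 2016.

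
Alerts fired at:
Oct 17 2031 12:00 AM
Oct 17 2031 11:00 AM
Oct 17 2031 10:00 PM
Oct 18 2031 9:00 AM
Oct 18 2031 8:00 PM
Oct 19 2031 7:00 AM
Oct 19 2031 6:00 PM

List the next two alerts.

Oct 20 2031 5:00 AM, Oct 20 2031 4:00 PM

Gaps: 11, 11, 11, 11, 11, 11 hours — each event is 11 hours after the previous one.
Oct 19 2031 6:00 PM + 11 h = Oct 20 2031 5:00 AM.
Oct 20 2031 5:00 AM + 11 h = Oct 20 2031 4:00 PM.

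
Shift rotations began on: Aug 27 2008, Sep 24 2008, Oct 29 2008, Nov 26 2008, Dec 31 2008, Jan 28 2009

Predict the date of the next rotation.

Feb 25 2009

Every date is a Wednesday; gaps 28, 35, 28, 35, 28 days.
Each is the last Wednesday of its month (at least one falls on the 29th or later, ruling out '4th Wednesday').
Last Wednesday of February 2009: Feb 25 2009.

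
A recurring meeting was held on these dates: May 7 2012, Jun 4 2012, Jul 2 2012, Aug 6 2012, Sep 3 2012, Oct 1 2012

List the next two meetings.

Gaps: 28, 28, 35, 28, 28 days — a mix of 28 and 35. Every date is a Monday.
Each is the 1st Monday of its month.
1st Monday of November 2012: Nov 5 2012.
December 2012 — 1st Monday is Dec 3 2012.

Nov 5 2012, Dec 3 2012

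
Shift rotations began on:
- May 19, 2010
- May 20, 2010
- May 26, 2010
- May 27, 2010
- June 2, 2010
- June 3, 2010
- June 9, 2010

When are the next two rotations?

The gap pattern 1, 6, 1, 6, 1, 6 repeats every 2 events.
These are the Wednesdays and Thursdays of each week.
The following Thursday is June 10, 2010.
Next Wednesday: June 16, 2010.

June 10, 2010; June 16, 2010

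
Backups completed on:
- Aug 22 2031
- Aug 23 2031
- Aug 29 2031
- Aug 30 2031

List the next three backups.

Sep 5 2031, Sep 6 2031, Sep 12 2031

The gap pattern 1, 6, 1 repeats every 2 events.
These are the Fridays and Saturdays of each week.
The following Friday is Sep 5 2031.
Next Saturday: Sep 6 2031.
Next Friday: Sep 12 2031.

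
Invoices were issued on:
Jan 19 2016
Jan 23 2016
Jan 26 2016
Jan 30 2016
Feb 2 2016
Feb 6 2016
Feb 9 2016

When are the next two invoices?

Feb 13 2016, Feb 16 2016

Gaps: 4, 3, 4, 3, 4, 3 days — not constant, but cyclic with period 2.
The events fall on every Tuesday and Saturday.
The following Saturday is Feb 13 2016.
Next Tuesday: Feb 16 2016.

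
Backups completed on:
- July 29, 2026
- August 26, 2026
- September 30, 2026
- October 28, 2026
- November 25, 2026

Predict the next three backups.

December 30, 2026; January 27, 2027; February 24, 2027

These are Wednesdays with 28, 35, 28, 28-day gaps.
Each is the final Wednesday of its month — July 29, 2026 is past the 28th, so '4th Wednesday' doesn't fit.
December 2026 ends with Wednesday December 30, 2026.
Last Wednesday of January 2027: January 27, 2027.
Last Wednesday of February 2027: February 24, 2027.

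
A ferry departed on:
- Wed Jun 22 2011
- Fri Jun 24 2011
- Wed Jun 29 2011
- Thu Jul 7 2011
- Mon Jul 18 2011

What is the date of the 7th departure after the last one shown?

Mon Dec 26 2011

Intervals are 2, 5, 8, 11 days — an arithmetic progression with common difference 3.
Next gap: 14 days. Mon Jul 18 2011 + 14 days = Mon Aug 1 2011.
Next gap: 17 days. Mon Aug 1 2011 + 17 days = Thu Aug 18 2011.
Next gap: 20 days. Thu Aug 18 2011 + 20 days = Wed Sep 7 2011.
Next gap: 23 days. Wed Sep 7 2011 + 23 days = Fri Sep 30 2011.
Next gap: 26 days. Fri Sep 30 2011 + 26 days = Wed Oct 26 2011.
Next gap: 29 days. Wed Oct 26 2011 + 29 days = Thu Nov 24 2011.
Next gap: 32 days. Thu Nov 24 2011 + 32 days = Mon Dec 26 2011.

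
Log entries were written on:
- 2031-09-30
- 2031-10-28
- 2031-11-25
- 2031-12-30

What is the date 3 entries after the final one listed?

2032-03-30

All Tuesdays; the gaps (28, 28, 35) vary with month length.
This is the last Tuesday of each month.
January 2032 ends with Tuesday 2032-01-27.
February 2032 ends with Tuesday 2032-02-24.
Last Tuesday of March 2032: 2032-03-30.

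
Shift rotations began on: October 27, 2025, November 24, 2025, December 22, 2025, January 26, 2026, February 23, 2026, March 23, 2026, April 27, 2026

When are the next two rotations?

May 25, 2026; June 22, 2026

All dates are Mondays, 28, 28, 35, 28, 28, 35 days apart.
Specifically, the 4th Monday of each month.
4th Monday of May 2026: May 25, 2026.
4th Monday of June 2026: June 22, 2026.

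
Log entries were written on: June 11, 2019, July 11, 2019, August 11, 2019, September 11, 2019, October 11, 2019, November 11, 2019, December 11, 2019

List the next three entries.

January 11, 2020; February 11, 2020; March 11, 2020

The day-of-month is always 11 (30, 31, 31, 30, 31, 30 days between events).
So this recurs on the 11th of each month.
January 2020: January 11, 2020.
Next: February 2020 → February 11, 2020.
Next: March 2020 → March 11, 2020.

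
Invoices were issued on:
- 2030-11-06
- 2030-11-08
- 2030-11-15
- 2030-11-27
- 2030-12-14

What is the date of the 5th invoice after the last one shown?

2031-05-23

Intervals are 2, 7, 12, 17 days — an arithmetic progression with common difference 5.
Next gap: 22 days. 2030-12-14 + 22 days = 2031-01-05.
Next gap: 27 days. 2031-01-05 + 27 days = 2031-02-01.
Next gap: 32 days. 2031-02-01 + 32 days = 2031-03-05.
Next gap: 37 days. 2031-03-05 + 37 days = 2031-04-11.
Next gap: 42 days. 2031-04-11 + 42 days = 2031-05-23.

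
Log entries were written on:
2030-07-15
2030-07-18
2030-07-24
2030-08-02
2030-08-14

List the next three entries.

Intervals are 3, 6, 9, 12 days — an arithmetic progression with common difference 3.
Next gap: 15 days. 2030-08-14 + 15 days = 2030-08-29.
Next gap: 18 days. 2030-08-29 + 18 days = 2030-09-16.
Next gap: 21 days. 2030-09-16 + 21 days = 2030-10-07.

2030-08-29, 2030-09-16, 2030-10-07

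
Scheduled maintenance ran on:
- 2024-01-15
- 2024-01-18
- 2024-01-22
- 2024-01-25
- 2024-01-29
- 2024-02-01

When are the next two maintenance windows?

2024-02-05, 2024-02-08

The gap pattern 3, 4, 3, 4, 3 repeats every 2 events.
These are the Mondays and Thursdays of each week.
The following Monday is 2024-02-05.
The following Thursday is 2024-02-08.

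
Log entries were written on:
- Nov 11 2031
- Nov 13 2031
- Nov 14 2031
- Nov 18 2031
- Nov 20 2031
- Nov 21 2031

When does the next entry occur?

Nov 25 2031

The gap pattern 2, 1, 4, 2, 1 repeats every 3 events.
These are the Tuesdays, Thursdays and Fridays of each week.
Next Tuesday: Nov 25 2031.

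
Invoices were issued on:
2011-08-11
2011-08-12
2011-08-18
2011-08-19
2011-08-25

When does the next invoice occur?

2011-08-26

The gap pattern 1, 6, 1, 6 repeats every 2 events.
These are the Thursdays and Fridays of each week.
The following Friday is 2011-08-26.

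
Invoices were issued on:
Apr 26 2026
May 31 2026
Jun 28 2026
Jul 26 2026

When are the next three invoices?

Aug 30 2026, Sep 27 2026, Oct 25 2026

All Sundays; the gaps (35, 28, 28) vary with month length.
This is the last Sunday of each month.
August 2026 ends with Sunday Aug 30 2026.
Last Sunday of September 2026: Sep 27 2026.
Last Sunday of October 2026: Oct 25 2026.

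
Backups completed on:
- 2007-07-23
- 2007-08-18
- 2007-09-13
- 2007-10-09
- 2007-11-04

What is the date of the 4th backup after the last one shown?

Gaps between consecutive events: 26, 26, 26, 26 days — a constant 26-day interval.
2007-11-04 + 26 days = 2007-11-30.
2007-11-30 + 26 days = 2007-12-26.
2007-12-26 + 26 days = 2008-01-21.
2008-01-21 + 26 days = 2008-02-16.

2008-02-16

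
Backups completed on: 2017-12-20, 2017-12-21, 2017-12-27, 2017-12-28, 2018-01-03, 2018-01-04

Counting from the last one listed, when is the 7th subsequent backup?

Every event lands on a Wednesday or Thursday (gaps cycle 1, 6, 1, 6, 1).
So the schedule is: every Wednesday and Thursday.
Next Wednesday: 2018-01-10.
The following Thursday is 2018-01-11.
Next Wednesday: 2018-01-17.
Next Thursday: 2018-01-18.
The following Wednesday is 2018-01-24.
Next Thursday: 2018-01-25.
Next Wednesday: 2018-01-31.

2018-01-31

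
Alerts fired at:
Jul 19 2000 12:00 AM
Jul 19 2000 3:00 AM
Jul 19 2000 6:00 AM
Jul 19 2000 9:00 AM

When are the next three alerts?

The interval is a steady 3 hours (3, 3, 3).
Jul 19 2000 9:00 AM + 3 h = Jul 19 2000 12:00 PM.
Jul 19 2000 12:00 PM + 3 h = Jul 19 2000 3:00 PM.
Jul 19 2000 3:00 PM + 3 h = Jul 19 2000 6:00 PM.

Jul 19 2000 12:00 PM, Jul 19 2000 3:00 PM, Jul 19 2000 6:00 PM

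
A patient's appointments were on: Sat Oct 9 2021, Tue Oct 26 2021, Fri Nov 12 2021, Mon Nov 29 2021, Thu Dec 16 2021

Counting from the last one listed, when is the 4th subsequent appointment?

Gaps between consecutive events: 17, 17, 17, 17 days — a constant 17-day interval.
Thu Dec 16 2021 + 17 days = Sun Jan 2 2022.
Sun Jan 2 2022 + 17 days = Wed Jan 19 2022.
Wed Jan 19 2022 + 17 days = Sat Feb 5 2022.
Sat Feb 5 2022 + 17 days = Tue Feb 22 2022.

Tue Feb 22 2022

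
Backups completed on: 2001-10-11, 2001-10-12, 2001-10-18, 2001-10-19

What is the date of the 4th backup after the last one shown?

2001-11-02

The gap pattern 1, 6, 1 repeats every 2 events.
These are the Thursdays and Fridays of each week.
The following Thursday is 2001-10-25.
Next Friday: 2001-10-26.
The following Thursday is 2001-11-01.
Next Friday: 2001-11-02.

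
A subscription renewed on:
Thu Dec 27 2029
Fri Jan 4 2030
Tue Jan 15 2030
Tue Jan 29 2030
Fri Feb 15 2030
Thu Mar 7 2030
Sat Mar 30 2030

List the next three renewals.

Thu Apr 25 2030, Fri May 24 2030, Tue Jun 25 2030

Gaps: 8, 11, 14, 17, 20, 23 days — each gap is 3 larger than the previous one.
Next gap: 26 days. Sat Mar 30 2030 + 26 days = Thu Apr 25 2030.
Next gap: 29 days. Thu Apr 25 2030 + 29 days = Fri May 24 2030.
Next gap: 32 days. Fri May 24 2030 + 32 days = Tue Jun 25 2030.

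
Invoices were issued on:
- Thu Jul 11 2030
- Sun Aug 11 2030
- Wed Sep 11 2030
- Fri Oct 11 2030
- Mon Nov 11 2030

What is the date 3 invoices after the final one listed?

Tue Feb 11 2031

Each date is the 11th; the gaps (31, 31, 30, 31) track the month lengths.
The rule is the 11th of each month.
Next: December 2030 → Wed Dec 11 2030.
January 2031: Sat Jan 11 2031.
February 2031: Tue Feb 11 2031.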